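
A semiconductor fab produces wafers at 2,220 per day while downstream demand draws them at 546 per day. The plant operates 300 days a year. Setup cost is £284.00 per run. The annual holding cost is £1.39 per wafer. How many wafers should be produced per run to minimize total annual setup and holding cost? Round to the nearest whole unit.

Q* ≈ 9,422 wafers

Annual demand D = 546 × 300 = 163,800.
Production build-up factor (1 − d/p) = 1 − 546/2,220 = 0.7541.
Q* = √(2DS / (H(1 − d/p))) = √(2 × 163,800 × 284 / (1.39 × 0.7541)).
= √(93,038,400 / 1.0481) ≈ 9421.553.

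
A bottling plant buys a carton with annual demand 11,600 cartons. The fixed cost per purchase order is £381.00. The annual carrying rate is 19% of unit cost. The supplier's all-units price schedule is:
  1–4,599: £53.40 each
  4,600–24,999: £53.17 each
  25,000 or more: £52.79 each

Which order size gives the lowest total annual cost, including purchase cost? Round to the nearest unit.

Holding cost per unit per year at price C is H = 0.19·C.
For each price level, check whether its EOQ is feasible; otherwise the best quantity at that price is the breakpoint.
EOQ at £53.40 = 933.4 (feasible in tier 1): TC = 11,600×£53.40 + (11,600/933.4)×381 + (933.4/2)×0.19×£53.40 = £628,910.09.
EOQ at £53.17 = 935.4 < 4600, so use break Q=4600: TC = 11,600×£53.17 + (11,600/4600.0)×381 + (4600.0/2)×0.19×£53.17 = £640,968.07.
EOQ at £52.79 = 938.8 < 25000, so use break Q=25000: TC = 11,600×£52.79 + (11,600/25000.0)×381 + (25000.0/2)×0.19×£52.79 = £737,917.03.
Lowest total cost is £628,910.09 at Q = 933.4.

Q* ≈ 933 cartons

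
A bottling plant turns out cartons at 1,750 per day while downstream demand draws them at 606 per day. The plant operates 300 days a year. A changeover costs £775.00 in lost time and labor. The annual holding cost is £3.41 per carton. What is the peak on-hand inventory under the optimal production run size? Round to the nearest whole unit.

I_max ≈ 7,350 cartons

Annual demand D = 606 × 300 = 181,800.
Production build-up factor (1 − d/p) = 1 − 606/1,750 = 0.6537.
Q* = √(2DS / (H(1 − d/p))) = √(2 × 181,800 × 775 / (3.41 × 0.6537)).
= √(281,790,000 / 2.2292) ≈ 11243.243.
Maximum inventory = Q*(1 − d/p) = 11243.243 × 0.6537 ≈ 7349.869.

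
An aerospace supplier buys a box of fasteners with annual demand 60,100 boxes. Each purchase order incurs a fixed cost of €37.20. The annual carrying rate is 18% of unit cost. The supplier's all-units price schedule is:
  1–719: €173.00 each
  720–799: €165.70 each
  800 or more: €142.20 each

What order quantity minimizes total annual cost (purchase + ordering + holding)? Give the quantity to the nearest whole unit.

Q* ≈ 800 boxes

Holding cost per unit per year at price C is H = 0.18·C.
Candidates are each tier's EOQ (if it falls in that tier) and each price-break quantity.
EOQ at €173.00 = 378.9 (feasible in tier 1): TC = 60,100×€173.00 + (60,100/378.9)×37.2 + (378.9/2)×0.18×€173.00 = €10,409,100.03.
EOQ at €165.70 = 387.2 < 720, so use break Q=720: TC = 60,100×€165.70 + (60,100/720.0)×37.2 + (720.0/2)×0.18×€165.70 = €9,972,412.53.
EOQ at €142.20 = 418.0 < 800, so use break Q=800: TC = 60,100×€142.20 + (60,100/800.0)×37.2 + (800.0/2)×0.18×€142.20 = €8,559,253.05.
Lowest total cost is €8,559,253.05 at Q = 800.0.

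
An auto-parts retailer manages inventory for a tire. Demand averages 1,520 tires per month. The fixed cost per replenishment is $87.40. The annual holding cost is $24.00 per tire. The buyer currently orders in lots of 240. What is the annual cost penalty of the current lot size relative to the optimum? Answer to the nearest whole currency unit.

Annual demand D = 1,520 × 12 = 18,240.
EOQ = √(2DS/H) = √(2 × 18,240 × 87.4 / 24) ≈ 364.48.
Cost at Q* = (D/Q*)S + (Q*/2)H = √(2DSH) ≈ $8,747.60.
Cost at Q = 240: (18,240/240)×87.4 + (240/2)×24 = $6,642.40 + $2,880.00 = $9,522.40.
Excess = $9,522.40 − $8,747.60 = $774.80.

Extra cost ≈ $775 per year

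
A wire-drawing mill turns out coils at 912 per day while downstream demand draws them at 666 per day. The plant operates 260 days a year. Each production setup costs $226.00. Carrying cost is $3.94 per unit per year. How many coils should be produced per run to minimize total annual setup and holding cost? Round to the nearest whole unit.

Annual demand D = 666 × 260 = 173,160.
Production build-up factor (1 − d/p) = 1 − 666/912 = 0.2697.
Q* = √(2DS / (H(1 − d/p))) = √(2 × 173,160 × 226 / (3.94 × 0.2697)).
= √(78,268,320 / 1.0628) ≈ 8581.728.

Q* ≈ 8,582 coils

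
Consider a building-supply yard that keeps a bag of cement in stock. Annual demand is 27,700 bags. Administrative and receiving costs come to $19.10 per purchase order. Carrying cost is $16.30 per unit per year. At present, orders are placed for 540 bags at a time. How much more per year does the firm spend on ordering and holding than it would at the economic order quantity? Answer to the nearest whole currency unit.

Extra cost ≈ $1,228 per year

EOQ = √(2DS/H) = √(2 × 27,700 × 19.1 / 16.3) ≈ 254.79.
Cost at Q* = (D/Q*)S + (Q*/2)H = √(2DSH) ≈ $4,153.03.
Cost at Q = 540: (27,700/540)×19.1 + (540/2)×16.3 = $979.76 + $4,401.00 = $5,380.76.
Excess = $5,380.76 − $4,153.03 = $1,227.73.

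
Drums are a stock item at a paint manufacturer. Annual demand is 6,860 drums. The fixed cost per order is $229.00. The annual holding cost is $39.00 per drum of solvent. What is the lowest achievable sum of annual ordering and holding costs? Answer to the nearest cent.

TC* ≈ $11,069.48

EOQ = √(2DS/H) = √(2 × 6,860 × 229 / 39) ≈ 283.83.
At the optimum the two cost components are equal, so total cost = 2·(Q*/2)H = Q*·H.
Minimum total = √(2DSH) = √(2 × 6,860 × 229 × 39) ≈ 11069.477.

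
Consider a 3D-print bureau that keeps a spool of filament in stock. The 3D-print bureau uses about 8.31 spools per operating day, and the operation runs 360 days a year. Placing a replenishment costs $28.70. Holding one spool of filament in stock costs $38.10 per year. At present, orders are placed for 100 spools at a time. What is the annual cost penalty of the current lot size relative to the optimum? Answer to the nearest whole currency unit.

Extra cost ≈ $206 per year

Annual demand D = 8.31 × 360 = 2,991.6.
EOQ = √(2DS/H) = √(2 × 2,991.6 × 28.7 / 38.1) ≈ 67.13.
Cost at Q* = (D/Q*)S + (Q*/2)H = √(2DSH) ≈ $2,557.82.
Cost at Q = 100: (2,991.6/100)×28.7 + (100/2)×38.1 = $858.59 + $1,905.00 = $2,763.59.
Excess = $2,763.59 − $2,557.82 = $205.77.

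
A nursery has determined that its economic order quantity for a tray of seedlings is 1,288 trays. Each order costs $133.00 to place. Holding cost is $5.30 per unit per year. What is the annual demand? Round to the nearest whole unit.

Squaring Q* = √(2DS/H) gives Q*² = 2DS/H.
From Q* = √(2DS/H): D = Q*²H / (2S) = 1,288² × 5.3 / (2 × 133) = 33054.147.

D ≈ 33,054 trays per year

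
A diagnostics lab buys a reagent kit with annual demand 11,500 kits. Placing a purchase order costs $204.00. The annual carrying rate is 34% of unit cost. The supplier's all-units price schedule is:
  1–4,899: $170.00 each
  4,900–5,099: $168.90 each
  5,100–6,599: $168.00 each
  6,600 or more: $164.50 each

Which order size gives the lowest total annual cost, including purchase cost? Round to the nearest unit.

Holding cost per unit per year at price C is H = 0.34·C.
Evaluate total cost at each tier's feasible EOQ or, if the EOQ is below the tier, at the tier's minimum quantity.
EOQ at $170.00 = 284.9 (feasible in tier 1): TC = 11,500×$170.00 + (11,500/284.9)×204 + (284.9/2)×0.34×$170.00 = $1,971,468.08.
EOQ at $168.90 = 285.8 < 4900, so use break Q=4900: TC = 11,500×$168.90 + (11,500/4900.0)×204 + (4900.0/2)×0.34×$168.90 = $2,083,522.48.
EOQ at $168.00 = 286.6 < 5100, so use break Q=5100: TC = 11,500×$168.00 + (11,500/5100.0)×204 + (5100.0/2)×0.34×$168.00 = $2,078,116.00.
EOQ at $164.50 = 289.6 < 6600, so use break Q=6600: TC = 11,500×$164.50 + (11,500/6600.0)×204 + (6600.0/2)×0.34×$164.50 = $2,076,674.45.
Lowest total cost is $1,971,468.08 at Q = 284.9.

Q* ≈ 285 kits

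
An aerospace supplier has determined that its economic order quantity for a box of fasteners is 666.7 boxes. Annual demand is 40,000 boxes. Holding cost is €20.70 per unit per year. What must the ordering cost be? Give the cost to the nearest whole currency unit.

S ≈ €115

Squaring Q* = √(2DS/H) gives Q*² = 2DS/H.
From Q* = √(2DS/H): S = Q*²H / (2D) = 666.7² × 20.7 / (2 × 40,000) = 115.0115.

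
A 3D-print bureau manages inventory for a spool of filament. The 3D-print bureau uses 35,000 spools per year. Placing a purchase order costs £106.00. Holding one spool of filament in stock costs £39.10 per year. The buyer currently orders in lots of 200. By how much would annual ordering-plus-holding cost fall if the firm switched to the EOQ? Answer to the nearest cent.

Extra cost ≈ £5,427.03 per year

EOQ = √(2DS/H) = √(2 × 35,000 × 106 / 39.1) ≈ 435.63.
Cost at Q* = (D/Q*)S + (Q*/2)H = √(2DSH) ≈ £17,032.97.
Cost at Q = 200: (35,000/200)×106 + (200/2)×39.1 = £18,550.00 + £3,910.00 = £22,460.00.
Excess = £22,460.00 − £17,032.97 = £5,427.03.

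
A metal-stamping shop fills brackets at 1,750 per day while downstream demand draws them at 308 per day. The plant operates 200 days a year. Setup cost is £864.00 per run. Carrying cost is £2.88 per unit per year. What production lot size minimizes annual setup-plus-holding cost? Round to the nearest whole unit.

Annual demand D = 308 × 200 = 61,600.
Production build-up factor (1 − d/p) = 1 − 308/1,750 = 0.8240.
Q* = √(2DS / (H(1 − d/p))) = √(2 × 61,600 × 864 / (2.88 × 0.8240)).
= √(106,444,800 / 2.3731) ≈ 6697.340.

Q* ≈ 6,697 brackets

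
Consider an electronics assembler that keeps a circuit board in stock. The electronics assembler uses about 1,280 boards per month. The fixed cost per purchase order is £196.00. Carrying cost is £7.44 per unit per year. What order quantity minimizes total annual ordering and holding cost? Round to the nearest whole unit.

Annual demand D = 1,280 × 12 = 15,360.
EOQ = √(2DS / H) = √(2 × 15,360 × 196 / 7.44).
= √(6,021,120 / 7.44) = √809,290.3226 ≈ 899.606.

Q* ≈ 900 boards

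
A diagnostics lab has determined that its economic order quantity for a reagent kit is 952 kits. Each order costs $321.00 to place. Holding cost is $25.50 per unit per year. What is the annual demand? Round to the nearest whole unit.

Squaring Q* = √(2DS/H) gives Q*² = 2DS/H.
From Q* = √(2DS/H): D = Q*²H / (2S) = 952² × 25.5 / (2 × 321) = 35998.056.

D ≈ 35,998 kits per year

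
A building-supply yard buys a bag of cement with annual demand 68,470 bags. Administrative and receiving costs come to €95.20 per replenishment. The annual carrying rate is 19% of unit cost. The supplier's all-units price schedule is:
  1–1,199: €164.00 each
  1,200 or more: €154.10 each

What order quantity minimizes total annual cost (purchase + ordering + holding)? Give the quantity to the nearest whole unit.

Holding cost per unit per year at price C is H = 0.19·C.
Evaluate total cost at each tier's feasible EOQ or, if the EOQ is below the tier, at the tier's minimum quantity.
EOQ at €164.00 = 646.8 (feasible in tier 1): TC = 68,470×€164.00 + (68,470/646.8)×95.2 + (646.8/2)×0.19×€164.00 = €11,249,234.98.
EOQ at €154.10 = 667.3 < 1200, so use break Q=1200: TC = 68,470×€154.10 + (68,470/1200.0)×95.2 + (1200.0/2)×0.19×€154.10 = €10,574,226.35.
Lowest total cost is €10,574,226.35 at Q = 1200.0.

Q* ≈ 1,200 bags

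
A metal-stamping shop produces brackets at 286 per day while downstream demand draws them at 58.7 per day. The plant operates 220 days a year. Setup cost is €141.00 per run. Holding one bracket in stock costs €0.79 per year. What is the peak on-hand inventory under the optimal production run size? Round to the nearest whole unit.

I_max ≈ 1,914 brackets

Annual demand D = 58.7 × 220 = 12,914.
Production build-up factor (1 − d/p) = 1 − 58.7/286 = 0.7948.
Q* = √(2DS / (H(1 − d/p))) = √(2 × 12,914 × 141 / (0.79 × 0.7948)).
= √(3,641,748 / 0.6279) ≈ 2408.378.
Maximum inventory = Q*(1 − d/p) = 2408.378 × 0.7948 ≈ 1914.071.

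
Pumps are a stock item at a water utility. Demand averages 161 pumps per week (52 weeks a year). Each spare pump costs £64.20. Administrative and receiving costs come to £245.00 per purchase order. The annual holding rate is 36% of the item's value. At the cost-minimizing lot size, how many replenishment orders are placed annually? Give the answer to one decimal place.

Annual demand D = 161 × 52 = 8,372.
Holding cost H = 0.36 × £64.20 = £23.1120 per unit per year.
EOQ = √(2DS/H) = √(2 × 8,372 × 245 / 23.112) ≈ 421.30.
Orders per year = D / Q* = 8,372 / 421.30 ≈ 19.872.

N ≈ 19.9 orders per year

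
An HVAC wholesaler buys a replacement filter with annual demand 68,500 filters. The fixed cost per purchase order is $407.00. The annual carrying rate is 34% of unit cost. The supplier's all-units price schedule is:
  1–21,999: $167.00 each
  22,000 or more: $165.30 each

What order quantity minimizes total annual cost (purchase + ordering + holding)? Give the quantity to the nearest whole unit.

Holding cost per unit per year at price C is H = 0.34·C.
Evaluate total cost at each tier's feasible EOQ or, if the EOQ is below the tier, at the tier's minimum quantity.
EOQ at $167.00 = 991.0 (feasible in tier 1): TC = 68,500×$167.00 + (68,500/991.0)×407 + (991.0/2)×0.34×$167.00 = $11,495,767.18.
EOQ at $165.30 = 996.1 < 22000, so use break Q=22000: TC = 68,500×$165.30 + (68,500/22000.0)×407 + (22000.0/2)×0.34×$165.30 = $11,942,539.25.
Lowest total cost is $11,495,767.18 at Q = 991.0.

Q* ≈ 991 filters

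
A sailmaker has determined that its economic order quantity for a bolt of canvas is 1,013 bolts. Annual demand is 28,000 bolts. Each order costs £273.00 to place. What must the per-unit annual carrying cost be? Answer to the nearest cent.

The basic EOQ model gives Q* = √(2DS/H); rearrange for the unknown.
From Q* = √(2DS/H): H = 2DS / Q*² = 2 × 28,000 × 273 / 1,013² = 14.8981.

H ≈ £14.90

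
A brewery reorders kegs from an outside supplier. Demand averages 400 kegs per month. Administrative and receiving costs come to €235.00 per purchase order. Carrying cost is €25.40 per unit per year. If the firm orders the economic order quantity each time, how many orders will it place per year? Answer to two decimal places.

Annual demand D = 400 × 12 = 4,800.
The optimal lot size = √(2DS/H) = √(2 × 4,800 × 235 / 25.4) ≈ 298.02.
Orders per year = D / Q* = 4,800 / 298.02 ≈ 16.106.

N ≈ 16.11 orders per year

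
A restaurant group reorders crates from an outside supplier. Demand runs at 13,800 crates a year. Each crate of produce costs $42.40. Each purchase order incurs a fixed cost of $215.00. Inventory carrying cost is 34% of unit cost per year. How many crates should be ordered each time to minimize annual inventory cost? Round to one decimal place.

Q* ≈ 641.6 crates

Holding cost H = 0.34 × $42.40 = $14.4160 per unit per year.
EOQ = √(2DS / H) = √(2 × 13,800 × 215 / 14.416).
= √(5,934,000 / 14.416) = √411,625.9711 ≈ 641.581.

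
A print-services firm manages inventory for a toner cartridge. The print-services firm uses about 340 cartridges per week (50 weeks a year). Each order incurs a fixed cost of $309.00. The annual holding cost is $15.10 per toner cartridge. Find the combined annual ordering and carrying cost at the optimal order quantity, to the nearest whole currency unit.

TC* ≈ $12,595

Annual demand D = 340 × 50 = 17,000.
Q* = √(2DS/H) = √(2 × 17,000 × 309 / 15.1) ≈ 834.12.
At the optimum the two cost components are equal, so total cost = 2·(Q*/2)H = Q*·H.
Minimum total = √(2DSH) = √(2 × 17,000 × 309 × 15.1) ≈ 12595.261.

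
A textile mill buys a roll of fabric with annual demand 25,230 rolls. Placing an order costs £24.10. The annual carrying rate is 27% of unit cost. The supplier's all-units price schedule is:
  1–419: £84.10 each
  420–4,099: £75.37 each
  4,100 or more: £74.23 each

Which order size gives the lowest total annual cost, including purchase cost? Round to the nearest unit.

Holding cost per unit per year at price C is H = 0.27·C.
For each price level, check whether its EOQ is feasible; otherwise the best quantity at that price is the breakpoint.
EOQ at £84.10 = 231.4 (feasible in tier 1): TC = 25,230×£84.10 + (25,230/231.4)×24.1 + (231.4/2)×0.27×£84.10 = £2,127,097.87.
EOQ at £75.37 = 244.5 < 420, so use break Q=420: TC = 25,230×£75.37 + (25,230/420.0)×24.1 + (420.0/2)×0.27×£75.37 = £1,907,306.30.
EOQ at £74.23 = 246.3 < 4100, so use break Q=4100: TC = 25,230×£74.23 + (25,230/4100.0)×24.1 + (4100.0/2)×0.27×£74.23 = £1,914,057.51.
Lowest total cost is £1,907,306.30 at Q = 420.0.

Q* ≈ 420 rolls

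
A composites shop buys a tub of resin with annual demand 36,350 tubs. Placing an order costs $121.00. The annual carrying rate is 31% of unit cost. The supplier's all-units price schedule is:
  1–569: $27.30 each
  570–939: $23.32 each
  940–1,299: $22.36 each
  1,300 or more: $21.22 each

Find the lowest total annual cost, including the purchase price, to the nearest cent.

Holding cost per unit per year at price C is H = 0.31·C.
Candidates are each tier's EOQ (if it falls in that tier) and each price-break quantity.
Tier 1 ($27.30): EOQ = 1019.5 exceeds tier's upper bound 569, so this tier is dominated.
Tier 2 ($23.32): EOQ = 1103.1 exceeds tier's upper bound 939, so this tier is dominated.
EOQ at $22.36 = 1126.5 (feasible in tier 3): TC = 36,350×$22.36 + (36,350/1126.5)×121 + (1126.5/2)×0.31×$22.36 = $820,594.66.
EOQ at $21.22 = 1156.4 < 1300, so use break Q=1300: TC = 36,350×$21.22 + (36,350/1300.0)×121 + (1300.0/2)×0.31×$21.22 = $779,006.18.
Lowest total cost among the candidates is at Q = 1300.0.

TC* ≈ $779,006.18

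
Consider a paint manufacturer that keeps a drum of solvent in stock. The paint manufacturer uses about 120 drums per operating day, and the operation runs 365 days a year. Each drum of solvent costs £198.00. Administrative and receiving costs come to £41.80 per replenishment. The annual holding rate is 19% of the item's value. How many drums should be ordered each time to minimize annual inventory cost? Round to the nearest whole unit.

Annual demand D = 120 × 365 = 43,800.
Holding cost H = 0.19 × £198.00 = £37.6200 per unit per year.
EOQ = √(2DS / H) = √(2 × 43,800 × 41.8 / 37.62).
= √(3,661,680 / 37.62) = √97,333.3333 ≈ 311.983.

Q* ≈ 312 drums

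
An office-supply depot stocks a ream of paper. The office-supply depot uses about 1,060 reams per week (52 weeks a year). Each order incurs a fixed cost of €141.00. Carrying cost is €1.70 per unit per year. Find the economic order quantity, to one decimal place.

Annual demand D = 1,060 × 52 = 55,120.
EOQ = √(2DS / H) = √(2 × 55,120 × 141 / 1.7).
= √(15,543,840 / 1.7) = √9,143,435.2941 ≈ 3023.811.

Q* ≈ 3,023.8 reams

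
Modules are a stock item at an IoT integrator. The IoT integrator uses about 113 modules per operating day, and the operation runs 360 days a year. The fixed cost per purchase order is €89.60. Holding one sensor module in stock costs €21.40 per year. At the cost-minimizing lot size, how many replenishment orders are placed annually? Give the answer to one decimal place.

Annual demand D = 113 × 360 = 40,680.
Q* = √(2DS/H) = √(2 × 40,680 × 89.6 / 21.4) ≈ 583.65.
Orders per year = D / Q* = 40,680 / 583.65 ≈ 69.699.

N ≈ 69.7 orders per year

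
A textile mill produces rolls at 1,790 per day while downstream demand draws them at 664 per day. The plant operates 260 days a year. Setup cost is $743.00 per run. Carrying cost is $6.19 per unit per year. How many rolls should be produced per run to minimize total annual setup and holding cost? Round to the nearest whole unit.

Q* ≈ 8,117 rolls

Annual demand D = 664 × 260 = 172,640.
Production build-up factor (1 − d/p) = 1 − 664/1,790 = 0.6291.
Q* = √(2DS / (H(1 − d/p))) = √(2 × 172,640 × 743 / (6.19 × 0.6291)).
= √(256,543,040 / 3.8938) ≈ 8116.936.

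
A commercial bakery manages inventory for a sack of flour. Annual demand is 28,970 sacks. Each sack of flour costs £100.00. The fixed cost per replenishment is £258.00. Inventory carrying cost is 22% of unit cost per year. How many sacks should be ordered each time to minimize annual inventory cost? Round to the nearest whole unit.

Q* ≈ 824 sacks

Holding cost H = 0.22 × £100.00 = £22.0000 per unit per year.
EOQ = √(2DS / H) = √(2 × 28,970 × 258 / 22).
= √(14,948,520 / 22) = √679,478.1818 ≈ 824.305.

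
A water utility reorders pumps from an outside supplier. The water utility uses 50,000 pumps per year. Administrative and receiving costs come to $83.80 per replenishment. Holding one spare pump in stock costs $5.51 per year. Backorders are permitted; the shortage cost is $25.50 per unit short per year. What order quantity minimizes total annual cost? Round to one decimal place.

With planned backorders, Q* = √(2DS/H) · √((H+B)/B).
√(2DS/H) = √(2 × 50,000 × 83.8 / 5.51) = 1233.236.
√((H+B)/B) = √((5.51+25.5)/25.5) = 1.1028.
Q* ≈ 1359.963.

Q* ≈ 1,360.0 pumps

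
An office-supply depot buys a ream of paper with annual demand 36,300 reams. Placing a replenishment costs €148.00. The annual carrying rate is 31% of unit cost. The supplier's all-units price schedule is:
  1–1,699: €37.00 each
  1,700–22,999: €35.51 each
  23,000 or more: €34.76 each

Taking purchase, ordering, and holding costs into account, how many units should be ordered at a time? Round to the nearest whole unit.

Q* ≈ 1,700 reams

Holding cost per unit per year at price C is H = 0.31·C.
For each price level, check whether its EOQ is feasible; otherwise the best quantity at that price is the breakpoint.
EOQ at €37.00 = 967.9 (feasible in tier 1): TC = 36,300×€37.00 + (36,300/967.9)×148 + (967.9/2)×0.31×€37.00 = €1,354,201.48.
EOQ at €35.51 = 988.0 < 1700, so use break Q=1700: TC = 36,300×€35.51 + (36,300/1700.0)×148 + (1700.0/2)×0.31×€35.51 = €1,301,530.12.
EOQ at €34.76 = 998.6 < 23000, so use break Q=23000: TC = 36,300×€34.76 + (36,300/23000.0)×148 + (23000.0/2)×0.31×€34.76 = €1,385,940.98.
Lowest total cost is €1,301,530.12 at Q = 1700.0.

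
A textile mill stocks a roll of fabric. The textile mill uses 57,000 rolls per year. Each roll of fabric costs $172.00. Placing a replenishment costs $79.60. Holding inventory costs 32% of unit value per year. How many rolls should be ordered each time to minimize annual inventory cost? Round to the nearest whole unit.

Q* ≈ 406 rolls

Holding cost H = 0.32 × $172.00 = $55.0400 per unit per year.
EOQ = √(2DS / H) = √(2 × 57,000 × 79.6 / 55.04).
= √(9,074,400 / 55.04) = √164,869.186 ≈ 406.041.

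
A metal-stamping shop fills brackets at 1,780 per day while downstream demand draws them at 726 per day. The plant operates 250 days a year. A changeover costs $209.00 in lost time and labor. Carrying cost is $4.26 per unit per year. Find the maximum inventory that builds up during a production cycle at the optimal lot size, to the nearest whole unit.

I_max ≈ 3,247 brackets

Annual demand D = 726 × 250 = 181,500.
Production build-up factor (1 − d/p) = 1 − 726/1,780 = 0.5921.
Q* = √(2DS / (H(1 − d/p))) = √(2 × 181,500 × 209 / (4.26 × 0.5921)).
= √(75,867,000 / 2.5225) ≈ 5484.176.
Maximum inventory = Q*(1 − d/p) = 5484.176 × 0.5921 ≈ 3247.371.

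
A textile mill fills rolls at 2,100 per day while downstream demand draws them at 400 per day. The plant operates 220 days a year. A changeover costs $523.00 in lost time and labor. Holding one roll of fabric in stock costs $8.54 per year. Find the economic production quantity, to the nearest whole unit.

Q* ≈ 3,649 rolls

Annual demand D = 400 × 220 = 88,000.
Production build-up factor (1 − d/p) = 1 − 400/2,100 = 0.8095.
Q* = √(2DS / (H(1 − d/p))) = √(2 × 88,000 × 523 / (8.54 × 0.8095)).
= √(92,048,000 / 6.9133) ≈ 3648.912.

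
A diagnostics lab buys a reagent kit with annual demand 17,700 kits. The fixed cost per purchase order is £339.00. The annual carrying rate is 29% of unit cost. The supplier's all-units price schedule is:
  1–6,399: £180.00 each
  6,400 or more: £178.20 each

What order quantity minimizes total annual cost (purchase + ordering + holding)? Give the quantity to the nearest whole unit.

Q* ≈ 479 kits

Holding cost per unit per year at price C is H = 0.29·C.
Candidates are each tier's EOQ (if it falls in that tier) and each price-break quantity.
EOQ at £180.00 = 479.5 (feasible in tier 1): TC = 17,700×£180.00 + (17,700/479.5)×339 + (479.5/2)×0.29×£180.00 = £3,211,028.61.
EOQ at £178.20 = 481.9 < 6400, so use break Q=6400: TC = 17,700×£178.20 + (17,700/6400.0)×339 + (6400.0/2)×0.29×£178.20 = £3,320,447.15.
Lowest total cost is £3,211,028.61 at Q = 479.5.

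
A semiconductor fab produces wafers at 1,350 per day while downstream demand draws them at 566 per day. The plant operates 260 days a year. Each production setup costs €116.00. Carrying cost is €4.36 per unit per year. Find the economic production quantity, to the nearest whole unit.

Annual demand D = 566 × 260 = 147,160.
Production build-up factor (1 − d/p) = 1 − 566/1,350 = 0.5807.
Q* = √(2DS / (H(1 − d/p))) = √(2 × 147,160 × 116 / (4.36 × 0.5807)).
= √(34,141,120 / 2.532) ≈ 3672.015.

Q* ≈ 3,672 wafers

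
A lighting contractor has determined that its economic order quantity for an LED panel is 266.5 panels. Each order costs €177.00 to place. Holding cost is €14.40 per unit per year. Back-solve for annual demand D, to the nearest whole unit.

Squaring Q* = √(2DS/H) gives Q*² = 2DS/H.
From Q* = √(2DS/H): D = Q*²H / (2S) = 266.5² × 14.4 / (2 × 177) = 2889.041.

D ≈ 2,889 panels per year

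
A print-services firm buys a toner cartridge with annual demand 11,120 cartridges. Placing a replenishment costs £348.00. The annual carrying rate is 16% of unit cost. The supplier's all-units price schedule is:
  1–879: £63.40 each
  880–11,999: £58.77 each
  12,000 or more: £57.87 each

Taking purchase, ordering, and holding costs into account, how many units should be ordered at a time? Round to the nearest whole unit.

Q* ≈ 907 cartridges

Holding cost per unit per year at price C is H = 0.16·C.
For each price level, check whether its EOQ is feasible; otherwise the best quantity at that price is the breakpoint.
EOQ at £63.40 = 873.5 (feasible in tier 1): TC = 11,120×£63.40 + (11,120/873.5)×348 + (873.5/2)×0.16×£63.40 = £713,868.57.
EOQ at £58.77 = 907.2 (feasible in tier 2): TC = 11,120×£58.77 + (11,120/907.2)×348 + (907.2/2)×0.16×£58.77 = £662,053.30.
EOQ at £57.87 = 914.3 < 12000, so use break Q=12000: TC = 11,120×£57.87 + (11,120/12000.0)×348 + (12000.0/2)×0.16×£57.87 = £699,392.08.
Lowest total cost is £662,053.30 at Q = 907.2.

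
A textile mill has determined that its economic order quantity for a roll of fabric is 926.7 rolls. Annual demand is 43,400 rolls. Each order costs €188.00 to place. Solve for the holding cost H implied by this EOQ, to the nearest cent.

H ≈ €19.00

Invert the EOQ relation Q*² = 2DS/H.
From Q* = √(2DS/H): H = 2DS / Q*² = 2 × 43,400 × 188 / 926.7² = 19.0020.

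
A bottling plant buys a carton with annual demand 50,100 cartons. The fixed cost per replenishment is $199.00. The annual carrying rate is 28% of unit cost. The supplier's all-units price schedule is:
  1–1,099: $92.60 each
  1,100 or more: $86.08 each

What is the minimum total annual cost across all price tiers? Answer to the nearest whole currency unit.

TC* ≈ $4,334,928

Holding cost per unit per year at price C is H = 0.28·C.
Candidates are each tier's EOQ (if it falls in that tier) and each price-break quantity.
EOQ at $92.60 = 877.0 (feasible in tier 1): TC = 50,100×$92.60 + (50,100/877.0)×199 + (877.0/2)×0.28×$92.60 = $4,661,997.61.
EOQ at $86.08 = 909.6 < 1100, so use break Q=1100: TC = 50,100×$86.08 + (50,100/1100.0)×199 + (1100.0/2)×0.28×$86.08 = $4,334,927.87.
Lowest total cost among the candidates is at Q = 1100.0.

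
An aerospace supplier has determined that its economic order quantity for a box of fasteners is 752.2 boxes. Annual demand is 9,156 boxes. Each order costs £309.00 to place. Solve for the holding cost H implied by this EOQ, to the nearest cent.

H ≈ £10.00

Squaring Q* = √(2DS/H) gives Q*² = 2DS/H.
From Q* = √(2DS/H): H = 2DS / Q*² = 2 × 9,156 × 309 / 752.2² = 10.0006.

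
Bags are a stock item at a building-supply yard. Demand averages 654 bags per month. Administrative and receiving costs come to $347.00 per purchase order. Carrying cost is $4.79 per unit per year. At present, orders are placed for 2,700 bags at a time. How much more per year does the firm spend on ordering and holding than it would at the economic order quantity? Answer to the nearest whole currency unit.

Annual demand D = 654 × 12 = 7,848.
EOQ = √(2DS/H) = √(2 × 7,848 × 347 / 4.79) ≈ 1066.33.
Cost at Q* = (D/Q*)S + (Q*/2)H = √(2DSH) ≈ $5,107.72.
Cost at Q = 2,700: (7,848/2,700)×347 + (2,700/2)×4.79 = $1,008.61 + $6,466.50 = $7,475.11.
Excess = $7,475.11 − $5,107.72 = $2,367.39.

Extra cost ≈ $2,367 per year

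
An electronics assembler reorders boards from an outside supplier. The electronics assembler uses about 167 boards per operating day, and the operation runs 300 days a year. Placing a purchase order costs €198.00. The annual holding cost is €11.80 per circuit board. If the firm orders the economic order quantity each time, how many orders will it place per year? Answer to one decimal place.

Annual demand D = 167 × 300 = 50,100.
The optimal lot size = √(2DS/H) = √(2 × 50,100 × 198 / 11.8) ≈ 1296.66.
Orders per year = D / Q* = 50,100 / 1296.66 ≈ 38.638.

N ≈ 38.6 orders per year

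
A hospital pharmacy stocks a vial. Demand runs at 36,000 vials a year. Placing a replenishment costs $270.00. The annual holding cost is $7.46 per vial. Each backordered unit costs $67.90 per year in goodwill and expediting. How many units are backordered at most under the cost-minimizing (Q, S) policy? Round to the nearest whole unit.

S* ≈ 168 vials

With planned backorders, Q* = √(2DS/H) · √((H+B)/B).
√(2DS/H) = √(2 × 36,000 × 270 / 7.46) = 1614.279.
√((H+B)/B) = √((7.46+67.9)/67.9) = 1.0535.
Q* ≈ 1700.647.
S* = Q* · H/(H+B) = 1700.647 × 7.46/75.36 ≈ 168.350.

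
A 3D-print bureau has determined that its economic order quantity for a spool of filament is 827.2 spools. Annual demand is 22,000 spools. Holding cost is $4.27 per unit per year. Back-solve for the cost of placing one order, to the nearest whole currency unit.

Invert the EOQ relation Q*² = 2DS/H.
From Q* = √(2DS/H): S = Q*²H / (2D) = 827.2² × 4.27 / (2 × 22,000) = 66.4043.

S ≈ $66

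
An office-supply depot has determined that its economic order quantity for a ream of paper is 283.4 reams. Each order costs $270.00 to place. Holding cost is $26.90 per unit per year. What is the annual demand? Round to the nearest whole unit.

D ≈ 4,001 reams per year

The basic EOQ model gives Q* = √(2DS/H); rearrange for the unknown.
From Q* = √(2DS/H): D = Q*²H / (2S) = 283.4² × 26.9 / (2 × 270) = 4000.905.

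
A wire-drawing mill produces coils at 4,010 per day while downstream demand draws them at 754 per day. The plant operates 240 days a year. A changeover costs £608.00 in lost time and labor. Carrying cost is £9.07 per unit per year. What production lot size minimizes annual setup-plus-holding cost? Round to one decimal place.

Annual demand D = 754 × 240 = 180,960.
Production build-up factor (1 − d/p) = 1 − 754/4,010 = 0.8120.
Q* = √(2DS / (H(1 − d/p))) = √(2 × 180,960 × 608 / (9.07 × 0.8120)).
= √(220,047,360 / 7.3646) ≈ 5466.186.

Q* ≈ 5,466.2 coils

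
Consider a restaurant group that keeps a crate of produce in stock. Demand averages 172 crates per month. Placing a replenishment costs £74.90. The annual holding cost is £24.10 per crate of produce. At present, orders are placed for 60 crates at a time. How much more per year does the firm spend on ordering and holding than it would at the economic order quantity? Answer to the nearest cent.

Extra cost ≈ £569.83 per year

Annual demand D = 172 × 12 = 2,064.
EOQ = √(2DS/H) = √(2 × 2,064 × 74.9 / 24.1) ≈ 113.27.
Cost at Q* = (D/Q*)S + (Q*/2)H = √(2DSH) ≈ £2,729.73.
Cost at Q = 60: (2,064/60)×74.9 + (60/2)×24.1 = £2,576.56 + £723.00 = £3,299.56.
Excess = £3,299.56 − £2,729.73 = £569.83.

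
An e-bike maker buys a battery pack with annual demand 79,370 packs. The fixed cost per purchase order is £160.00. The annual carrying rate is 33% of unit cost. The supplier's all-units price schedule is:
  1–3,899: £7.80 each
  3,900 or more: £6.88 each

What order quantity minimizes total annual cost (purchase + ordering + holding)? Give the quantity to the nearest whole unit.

Holding cost per unit per year at price C is H = 0.33·C.
For each price level, check whether its EOQ is feasible; otherwise the best quantity at that price is the breakpoint.
EOQ at £7.80 = 3141.2 (feasible in tier 1): TC = 79,370×£7.80 + (79,370/3141.2)×160 + (3141.2/2)×0.33×£7.80 = £627,171.51.
EOQ at £6.88 = 3344.7 < 3900, so use break Q=3900: TC = 79,370×£6.88 + (79,370/3900.0)×160 + (3900.0/2)×0.33×£6.88 = £553,749.09.
Lowest total cost is £553,749.09 at Q = 3900.0.

Q* ≈ 3,900 packs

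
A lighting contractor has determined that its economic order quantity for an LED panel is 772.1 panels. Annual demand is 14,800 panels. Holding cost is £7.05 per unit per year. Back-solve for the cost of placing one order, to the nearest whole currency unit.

S ≈ £142

Squaring Q* = √(2DS/H) gives Q*² = 2DS/H.
From Q* = √(2DS/H): S = Q*²H / (2D) = 772.1² × 7.05 / (2 × 14,800) = 141.9857.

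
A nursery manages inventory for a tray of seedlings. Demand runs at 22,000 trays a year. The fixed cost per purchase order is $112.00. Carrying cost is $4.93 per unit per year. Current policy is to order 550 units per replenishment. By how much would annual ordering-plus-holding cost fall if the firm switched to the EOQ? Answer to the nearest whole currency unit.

Extra cost ≈ $907 per year

EOQ = √(2DS/H) = √(2 × 22,000 × 112 / 4.93) ≈ 999.80.
Cost at Q* = (D/Q*)S + (Q*/2)H = √(2DSH) ≈ $4,929.00.
Cost at Q = 550: (22,000/550)×112 + (550/2)×4.93 = $4,480.00 + $1,355.75 = $5,835.75.
Excess = $5,835.75 − $4,929.00 = $906.75.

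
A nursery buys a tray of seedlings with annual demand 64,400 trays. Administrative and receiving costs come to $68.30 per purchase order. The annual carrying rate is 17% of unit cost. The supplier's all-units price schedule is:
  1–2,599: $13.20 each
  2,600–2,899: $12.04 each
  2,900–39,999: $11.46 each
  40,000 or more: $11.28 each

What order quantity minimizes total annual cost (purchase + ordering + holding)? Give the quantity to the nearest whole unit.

Q* ≈ 2,900 trays

Holding cost per unit per year at price C is H = 0.17·C.
Candidates are each tier's EOQ (if it falls in that tier) and each price-break quantity.
EOQ at $13.20 = 1980.0 (feasible in tier 1): TC = 64,400×$13.20 + (64,400/1980.0)×68.3 + (1980.0/2)×0.17×$13.20 = $854,523.03.
EOQ at $12.04 = 2073.1 < 2600, so use break Q=2600: TC = 64,400×$12.04 + (64,400/2600.0)×68.3 + (2600.0/2)×0.17×$12.04 = $779,728.58.
EOQ at $11.46 = 2125.0 < 2900, so use break Q=2900: TC = 64,400×$11.46 + (64,400/2900.0)×68.3 + (2900.0/2)×0.17×$11.46 = $742,365.62.
EOQ at $11.28 = 2141.9 < 40000, so use break Q=40000: TC = 64,400×$11.28 + (64,400/40000.0)×68.3 + (40000.0/2)×0.17×$11.28 = $764,893.96.
Lowest total cost is $742,365.62 at Q = 2900.0.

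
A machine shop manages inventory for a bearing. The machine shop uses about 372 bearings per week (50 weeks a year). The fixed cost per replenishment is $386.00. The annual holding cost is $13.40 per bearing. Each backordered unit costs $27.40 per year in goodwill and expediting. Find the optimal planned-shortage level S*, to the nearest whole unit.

Annual demand D = 372 × 50 = 18,600.
With planned backorders, Q* = √(2DS/H) · √((H+B)/B).
√(2DS/H) = √(2 × 18,600 × 386 / 13.4) = 1035.172.
√((H+B)/B) = √((13.4+27.4)/27.4) = 1.2203.
Q* ≈ 1263.187.
S* = Q* · H/(H+B) = 1263.187 × 13.4/40.8 ≈ 414.870.

S* ≈ 415 bearings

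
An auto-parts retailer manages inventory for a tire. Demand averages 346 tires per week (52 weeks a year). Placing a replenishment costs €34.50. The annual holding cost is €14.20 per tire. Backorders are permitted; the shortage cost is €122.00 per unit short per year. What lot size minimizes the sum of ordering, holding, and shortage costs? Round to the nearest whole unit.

Annual demand D = 346 × 52 = 17,992.
With planned backorders, Q* = √(2DS/H) · √((H+B)/B).
√(2DS/H) = √(2 × 17,992 × 34.5 / 14.2) = 295.679.
√((H+B)/B) = √((14.2+122)/122) = 1.0566.
Q* ≈ 312.413.

Q* ≈ 312 tires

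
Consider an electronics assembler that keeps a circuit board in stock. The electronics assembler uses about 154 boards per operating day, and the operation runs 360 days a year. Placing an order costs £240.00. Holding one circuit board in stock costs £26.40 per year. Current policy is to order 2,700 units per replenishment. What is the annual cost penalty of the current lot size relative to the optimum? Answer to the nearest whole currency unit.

Annual demand D = 154 × 360 = 55,440.
EOQ = √(2DS/H) = √(2 × 55,440 × 240 / 26.4) ≈ 1003.99.
Cost at Q* = (D/Q*)S + (Q*/2)H = √(2DSH) ≈ £26,505.39.
Cost at Q = 2,700: (55,440/2,700)×240 + (2,700/2)×26.4 = £4,928.00 + £35,640.00 = £40,568.00.
Excess = £40,568.00 − £26,505.39 = £14,062.61.

Extra cost ≈ £14,063 per year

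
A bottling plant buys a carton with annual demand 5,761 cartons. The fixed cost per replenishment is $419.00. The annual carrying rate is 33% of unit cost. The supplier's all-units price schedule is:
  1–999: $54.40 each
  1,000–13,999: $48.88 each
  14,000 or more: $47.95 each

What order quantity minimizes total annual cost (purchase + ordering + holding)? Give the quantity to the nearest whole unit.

Holding cost per unit per year at price C is H = 0.33·C.
Candidates are each tier's EOQ (if it falls in that tier) and each price-break quantity.
EOQ at $54.40 = 518.6 (feasible in tier 1): TC = 5,761×$54.40 + (5,761/518.6)×419 + (518.6/2)×0.33×$54.40 = $322,707.92.
EOQ at $48.88 = 547.1 < 1000, so use break Q=1000: TC = 5,761×$48.88 + (5,761/1000.0)×419 + (1000.0/2)×0.33×$48.88 = $292,076.74.
EOQ at $47.95 = 552.4 < 14000, so use break Q=14000: TC = 5,761×$47.95 + (5,761/14000.0)×419 + (14000.0/2)×0.33×$47.95 = $387,176.87.
Lowest total cost is $292,076.74 at Q = 1000.0.

Q* ≈ 1,000 cartons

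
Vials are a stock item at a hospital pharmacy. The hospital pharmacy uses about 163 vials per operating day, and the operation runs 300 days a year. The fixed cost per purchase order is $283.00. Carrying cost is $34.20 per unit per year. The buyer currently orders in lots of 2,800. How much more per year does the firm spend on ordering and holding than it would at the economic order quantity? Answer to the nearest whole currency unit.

Annual demand D = 163 × 300 = 48,900.
EOQ = √(2DS/H) = √(2 × 48,900 × 283 / 34.2) ≈ 899.60.
Cost at Q* = (D/Q*)S + (Q*/2)H = √(2DSH) ≈ $30,766.33.
Cost at Q = 2,800: (48,900/2,800)×283 + (2,800/2)×34.2 = $4,942.39 + $47,880.00 = $52,822.39.
Excess = $52,822.39 − $30,766.33 = $22,056.06.

Extra cost ≈ $22,056 per year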